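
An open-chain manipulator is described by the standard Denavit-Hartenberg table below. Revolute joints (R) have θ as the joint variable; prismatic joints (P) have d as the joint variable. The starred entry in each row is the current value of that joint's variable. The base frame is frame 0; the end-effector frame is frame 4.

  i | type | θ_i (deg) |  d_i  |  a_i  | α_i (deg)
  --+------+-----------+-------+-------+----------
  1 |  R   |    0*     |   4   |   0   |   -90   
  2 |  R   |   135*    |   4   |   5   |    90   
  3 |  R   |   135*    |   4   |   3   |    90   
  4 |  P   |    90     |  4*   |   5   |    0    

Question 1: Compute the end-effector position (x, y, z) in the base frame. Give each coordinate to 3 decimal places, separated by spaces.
after link 1: o_1 = (0.0000, 0.0000, 4.0000)
after link 2: o_2 = (-3.5355, 4.0000, 0.4645)
after link 3: o_3 = (0.7929, 6.1213, -0.8640)
after link 4: o_4 = (2.3284, 8.9497, -6.3995)

2.328 8.950 -6.399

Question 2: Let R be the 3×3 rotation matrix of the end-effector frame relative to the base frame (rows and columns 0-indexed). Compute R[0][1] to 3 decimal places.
-0.500

End-effector y-axis (col 1 of R) = (-0.5000,-0.7071,-0.5000)
R[0][1] = -0.5000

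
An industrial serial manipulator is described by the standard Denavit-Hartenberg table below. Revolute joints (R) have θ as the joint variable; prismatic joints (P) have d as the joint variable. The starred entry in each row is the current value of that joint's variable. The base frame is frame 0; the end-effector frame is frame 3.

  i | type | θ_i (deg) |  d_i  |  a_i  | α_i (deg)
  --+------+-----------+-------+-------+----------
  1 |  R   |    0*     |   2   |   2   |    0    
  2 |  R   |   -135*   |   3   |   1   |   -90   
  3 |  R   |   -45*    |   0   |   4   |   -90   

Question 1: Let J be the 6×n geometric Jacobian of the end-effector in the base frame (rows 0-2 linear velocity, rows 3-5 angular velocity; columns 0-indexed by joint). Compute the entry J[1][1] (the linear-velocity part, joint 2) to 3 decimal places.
axis z_1 = (0.0000,0.0000,1.0000); lever o_n−o_1 = (-2.7071,-2.7071,5.8284)
cross product → J_v[:, 1] = (2.7071,-2.7071,0.0000)
J_ω[:, 1] = z_1
entry J[1][1] = -2.7071

-2.707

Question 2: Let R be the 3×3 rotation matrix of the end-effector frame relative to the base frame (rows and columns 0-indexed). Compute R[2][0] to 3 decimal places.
0.707

End-effector x-axis (col 0 of R) = (-0.5000,-0.5000,0.7071)
R[2][0] = 0.7071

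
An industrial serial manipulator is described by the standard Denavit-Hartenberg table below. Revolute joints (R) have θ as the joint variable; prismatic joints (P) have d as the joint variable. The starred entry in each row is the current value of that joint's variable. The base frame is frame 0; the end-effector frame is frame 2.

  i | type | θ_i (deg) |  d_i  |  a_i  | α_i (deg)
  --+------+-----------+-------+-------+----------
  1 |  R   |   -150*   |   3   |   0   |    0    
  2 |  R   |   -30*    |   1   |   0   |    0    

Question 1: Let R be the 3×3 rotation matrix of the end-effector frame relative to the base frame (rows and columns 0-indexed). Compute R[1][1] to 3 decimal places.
End-effector y-axis (col 1 of R) = (0.0000,-1.0000,0.0000)
R[1][1] = -1.0000

-1.000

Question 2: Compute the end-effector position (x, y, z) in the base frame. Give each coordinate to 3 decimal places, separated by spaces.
0.000 0.000 4.000

after link 1: o_1 = (0.0000, 0.0000, 3.0000)
after link 2: o_2 = (0.0000, 0.0000, 4.0000)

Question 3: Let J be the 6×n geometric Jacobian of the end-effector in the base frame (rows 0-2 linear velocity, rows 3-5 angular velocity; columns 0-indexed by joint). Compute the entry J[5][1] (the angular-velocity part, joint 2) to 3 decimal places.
1.000

axis z_1 = (0.0000,0.0000,1.0000); lever o_n−o_1 = (0.0000,0.0000,1.0000)
cross product → J_v[:, 1] = (0.0000,0.0000,0.0000)
J_ω[:, 1] = z_1
entry J[5][1] = 1.0000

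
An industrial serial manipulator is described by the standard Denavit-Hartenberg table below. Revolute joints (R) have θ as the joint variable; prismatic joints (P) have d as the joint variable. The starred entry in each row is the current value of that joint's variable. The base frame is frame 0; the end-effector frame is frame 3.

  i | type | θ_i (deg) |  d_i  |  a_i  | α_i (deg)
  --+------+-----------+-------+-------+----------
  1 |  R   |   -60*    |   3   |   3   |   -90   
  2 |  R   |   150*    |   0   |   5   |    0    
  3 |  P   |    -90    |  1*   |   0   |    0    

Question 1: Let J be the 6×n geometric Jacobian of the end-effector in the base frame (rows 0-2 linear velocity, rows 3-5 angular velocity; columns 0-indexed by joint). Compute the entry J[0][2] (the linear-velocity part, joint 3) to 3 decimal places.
0.866

prismatic axis z_2 = (0.8660,0.5000,0.0000)
J_v[:, 2] = z_2; J_ω[:, 2] = (0,0,0)
entry J[0][2] = 0.8660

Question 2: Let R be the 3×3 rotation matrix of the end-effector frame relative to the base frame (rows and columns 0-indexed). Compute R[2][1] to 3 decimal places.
End-effector y-axis (col 1 of R) = (-0.4330,0.7500,-0.5000)
R[2][1] = -0.5000

-0.500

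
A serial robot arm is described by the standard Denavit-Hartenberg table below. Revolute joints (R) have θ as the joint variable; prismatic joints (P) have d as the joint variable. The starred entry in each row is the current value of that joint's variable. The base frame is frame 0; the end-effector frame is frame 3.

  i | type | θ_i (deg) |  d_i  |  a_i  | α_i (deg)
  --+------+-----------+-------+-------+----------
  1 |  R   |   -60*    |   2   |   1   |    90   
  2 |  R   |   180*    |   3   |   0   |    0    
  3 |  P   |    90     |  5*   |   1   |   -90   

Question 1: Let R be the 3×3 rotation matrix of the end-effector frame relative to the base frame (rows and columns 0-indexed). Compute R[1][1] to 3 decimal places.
End-effector y-axis (col 1 of R) = (0.8660,0.5000,-0.0000)
R[1][1] = 0.5000

0.500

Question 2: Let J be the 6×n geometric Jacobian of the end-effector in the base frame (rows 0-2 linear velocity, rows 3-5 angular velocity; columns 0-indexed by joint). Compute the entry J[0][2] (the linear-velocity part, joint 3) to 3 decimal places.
-0.866

prismatic axis z_2 = (-0.8660,-0.5000,0.0000)
J_v[:, 2] = z_2; J_ω[:, 2] = (0,0,0)
entry J[0][2] = -0.8660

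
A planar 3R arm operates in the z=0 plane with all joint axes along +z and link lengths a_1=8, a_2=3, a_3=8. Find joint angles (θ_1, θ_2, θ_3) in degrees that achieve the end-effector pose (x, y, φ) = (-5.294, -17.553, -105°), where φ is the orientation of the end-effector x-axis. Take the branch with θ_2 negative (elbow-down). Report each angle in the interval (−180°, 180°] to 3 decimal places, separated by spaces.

-96.322 -45.014 36.336

wrist centre = target − a_3·(cos φ, sin φ) = (-3.2234, -9.8256)
cos θ_2 = (106.9329−8²−3²)/(2·8·3) = 0.7069; θ_2 = -45.0139° (elbow-down)
β = atan2(-9.8256,-3.2234) = -108.1629°; ψ = atan2(-2.1218,10.1208) = -11.8406°
θ_1 = β − ψ = -96.3223°
θ_3 = φ − θ_1 − θ_2 = 36.3362° (wrapped to (-180°,180°])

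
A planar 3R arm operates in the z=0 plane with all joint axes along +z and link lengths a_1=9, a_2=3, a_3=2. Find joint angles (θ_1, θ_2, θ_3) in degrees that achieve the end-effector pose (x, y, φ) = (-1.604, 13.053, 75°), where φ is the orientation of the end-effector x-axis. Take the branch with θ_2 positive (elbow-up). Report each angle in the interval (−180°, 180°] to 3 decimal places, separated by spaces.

wrist centre = target − a_3·(cos φ, sin φ) = (-2.1216, 11.1211)
cos θ_2 = (128.1813−9²−3²)/(2·9·3) = 0.7071; θ_2 = 45.0037° (elbow-up)
β = atan2(11.1211,-2.1216) = 100.8008°; ψ = atan2(2.1215,11.1212) = 10.7999°
θ_1 = β − ψ = 90.0009°
θ_3 = φ − θ_1 − θ_2 = -60.0046° (wrapped to (-180°,180°])

90.001 45.004 -60.005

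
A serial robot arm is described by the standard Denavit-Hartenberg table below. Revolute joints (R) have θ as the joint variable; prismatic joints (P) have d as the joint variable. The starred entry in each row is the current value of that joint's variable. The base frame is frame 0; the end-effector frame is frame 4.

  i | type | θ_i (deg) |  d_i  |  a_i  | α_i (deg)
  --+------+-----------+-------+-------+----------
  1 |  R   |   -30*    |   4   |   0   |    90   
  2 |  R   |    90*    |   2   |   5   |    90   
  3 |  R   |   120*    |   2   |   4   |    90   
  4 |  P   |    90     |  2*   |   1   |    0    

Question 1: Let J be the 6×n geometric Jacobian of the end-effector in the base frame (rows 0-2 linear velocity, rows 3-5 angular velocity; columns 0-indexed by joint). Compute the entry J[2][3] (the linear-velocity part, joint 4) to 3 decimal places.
prismatic axis z_3 = (-0.2500,-0.4330,0.8660)
J_v[:, 3] = z_3; J_ω[:, 3] = (0,0,0)
entry J[2][3] = 0.8660

0.866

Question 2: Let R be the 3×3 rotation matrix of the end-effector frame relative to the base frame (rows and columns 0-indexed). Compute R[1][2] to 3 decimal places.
-0.433

End-effector z-axis (col 2 of R) = (-0.2500,-0.4330,0.8660)
R[1][2] = -0.4330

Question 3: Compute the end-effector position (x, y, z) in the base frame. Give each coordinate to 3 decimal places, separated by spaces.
after link 1: o_1 = (0.0000, 0.0000, 4.0000)
after link 2: o_2 = (-1.0000, -1.7321, 9.0000)
after link 3: o_3 = (-1.0000, -5.7321, 7.0000)
after link 4: o_4 = (-0.6340, -7.0981, 8.7321)

-0.634 -7.098 8.732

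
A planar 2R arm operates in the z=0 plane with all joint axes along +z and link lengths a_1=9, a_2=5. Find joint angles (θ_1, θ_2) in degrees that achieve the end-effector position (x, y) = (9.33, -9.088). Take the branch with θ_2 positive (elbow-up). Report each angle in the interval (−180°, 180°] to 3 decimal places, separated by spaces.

cos θ_2 = (169.6406−9²−5²)/(2·9·5) = 0.7071; θ_2 = 44.9991° (elbow-up)
β = atan2(-9.0880,9.3300) = -44.2472°; ψ = atan2(3.5355,12.5356) = 15.7503°
θ_1 = β − ψ = -59.9975°

-59.998 44.999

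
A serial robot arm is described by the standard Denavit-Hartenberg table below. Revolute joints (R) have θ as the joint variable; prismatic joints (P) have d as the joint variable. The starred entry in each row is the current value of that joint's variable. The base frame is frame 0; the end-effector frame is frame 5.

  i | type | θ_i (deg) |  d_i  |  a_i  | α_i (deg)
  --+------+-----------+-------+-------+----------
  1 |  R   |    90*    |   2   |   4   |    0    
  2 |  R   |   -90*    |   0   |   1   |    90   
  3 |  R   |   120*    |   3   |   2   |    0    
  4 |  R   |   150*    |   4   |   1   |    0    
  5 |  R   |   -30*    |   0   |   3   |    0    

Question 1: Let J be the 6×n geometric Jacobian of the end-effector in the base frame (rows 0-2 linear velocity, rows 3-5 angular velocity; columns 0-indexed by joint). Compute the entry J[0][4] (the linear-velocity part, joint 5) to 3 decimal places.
2.598

axis z_4 = (0.0000,-1.0000,0.0000); lever o_n−o_4 = (-1.5000,0.0000,-2.5981)
cross product → J_v[:, 4] = (2.5981,-0.0000,-1.5000)
J_ω[:, 4] = z_4
entry J[0][4] = 2.5981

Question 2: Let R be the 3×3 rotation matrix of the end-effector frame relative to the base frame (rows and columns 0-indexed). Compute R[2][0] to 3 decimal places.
-0.866

End-effector x-axis (col 0 of R) = (-0.5000,-0.0000,-0.8660)
R[2][0] = -0.8660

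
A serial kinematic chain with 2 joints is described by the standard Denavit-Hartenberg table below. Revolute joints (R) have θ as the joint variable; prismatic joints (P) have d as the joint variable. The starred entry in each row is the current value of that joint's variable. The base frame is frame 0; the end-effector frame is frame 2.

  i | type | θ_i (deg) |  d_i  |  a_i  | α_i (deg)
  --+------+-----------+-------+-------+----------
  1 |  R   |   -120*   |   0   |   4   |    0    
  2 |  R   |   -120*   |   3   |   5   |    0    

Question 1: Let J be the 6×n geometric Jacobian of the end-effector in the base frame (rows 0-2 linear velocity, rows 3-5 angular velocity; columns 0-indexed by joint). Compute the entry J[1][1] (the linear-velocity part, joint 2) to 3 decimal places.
-2.500

axis z_1 = (0.0000,0.0000,1.0000); lever o_n−o_1 = (-2.5000,4.3301,3.0000)
cross product → J_v[:, 1] = (-4.3301,-2.5000,0.0000)
J_ω[:, 1] = z_1
entry J[1][1] = -2.5000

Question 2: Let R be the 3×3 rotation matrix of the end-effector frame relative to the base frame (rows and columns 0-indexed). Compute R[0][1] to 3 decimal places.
-0.866

End-effector y-axis (col 1 of R) = (-0.8660,-0.5000,0.0000)
R[0][1] = -0.8660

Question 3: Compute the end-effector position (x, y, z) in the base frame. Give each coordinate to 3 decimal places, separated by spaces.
after link 1: o_1 = (-2.0000, -3.4641, 0.0000)
after link 2: o_2 = (-4.5000, 0.8660, 3.0000)

-4.500 0.866 3.000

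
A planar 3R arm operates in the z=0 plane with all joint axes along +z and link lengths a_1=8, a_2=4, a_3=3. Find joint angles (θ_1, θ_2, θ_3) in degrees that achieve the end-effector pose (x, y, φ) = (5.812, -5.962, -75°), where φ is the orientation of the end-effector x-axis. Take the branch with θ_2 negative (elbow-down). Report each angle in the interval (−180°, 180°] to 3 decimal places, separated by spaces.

wrist centre = target − a_3·(cos φ, sin φ) = (5.0355, -3.0642)
cos θ_2 = (34.7462−8²−4²)/(2·8·4) = -0.7071; θ_2 = -134.9988° (elbow-down)
β = atan2(-3.0642,5.0355) = -31.3213°; ψ = atan2(-2.8285,5.1716) = -28.6753°
θ_1 = β − ψ = -2.6460°
θ_3 = φ − θ_1 − θ_2 = 62.6448° (wrapped to (-180°,180°])

-2.646 -134.999 62.645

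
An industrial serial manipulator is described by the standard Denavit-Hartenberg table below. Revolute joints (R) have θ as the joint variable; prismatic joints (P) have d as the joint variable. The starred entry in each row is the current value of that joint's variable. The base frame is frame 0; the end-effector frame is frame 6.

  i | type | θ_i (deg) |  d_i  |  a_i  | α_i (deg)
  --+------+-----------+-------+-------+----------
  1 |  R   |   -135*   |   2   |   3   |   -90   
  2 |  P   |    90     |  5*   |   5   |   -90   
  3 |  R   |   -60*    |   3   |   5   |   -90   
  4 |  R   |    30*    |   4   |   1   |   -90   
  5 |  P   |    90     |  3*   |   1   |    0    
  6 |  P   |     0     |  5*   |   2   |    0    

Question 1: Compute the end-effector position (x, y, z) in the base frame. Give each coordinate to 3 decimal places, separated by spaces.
-0.928 -9.577 -4.799

after link 1: o_1 = (-2.1213, -2.1213, 2.0000)
after link 2: o_2 = (1.4142, -5.6569, -3.0000)
after link 3: o_3 = (6.5974, -6.5974, -5.5000)
after link 4: o_4 = (5.3600, -6.0671, -9.3971)
after link 5: o_5 = (2.9578, -7.3392, -7.7811)
after link 6: o_6 = (-0.9278, -9.5772, -4.7990)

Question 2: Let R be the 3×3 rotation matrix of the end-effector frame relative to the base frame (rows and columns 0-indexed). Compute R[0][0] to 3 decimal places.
End-effector x-axis (col 0 of R) = (0.3536,-0.3536,0.8660)
R[0][0] = 0.3536

0.354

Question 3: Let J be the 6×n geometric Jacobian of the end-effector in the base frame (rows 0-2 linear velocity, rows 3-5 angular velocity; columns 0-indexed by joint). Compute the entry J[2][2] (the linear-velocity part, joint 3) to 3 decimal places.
axis z_2 = (0.7071,0.7071,-0.0000); lever o_n−o_2 = (-2.3421,-3.9204,-1.7990)
cross product → J_v[:, 2] = (-1.2721,1.2721,-1.1160)
J_ω[:, 2] = z_2
entry J[2][2] = -1.1160

-1.116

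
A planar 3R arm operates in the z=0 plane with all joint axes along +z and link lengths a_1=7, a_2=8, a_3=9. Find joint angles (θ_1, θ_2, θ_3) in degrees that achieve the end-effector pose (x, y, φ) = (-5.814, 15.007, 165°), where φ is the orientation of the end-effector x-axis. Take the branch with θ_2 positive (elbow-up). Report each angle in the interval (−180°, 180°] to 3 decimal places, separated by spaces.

45.004 59.992 60.004

wrist centre = target − a_3·(cos φ, sin φ) = (2.8793, 12.6776)
cos θ_2 = (169.0128−7²−8²)/(2·7·8) = 0.5001; θ_2 = 59.9924° (elbow-up)
β = atan2(12.6776,2.8793) = 77.2041°; ψ = atan2(6.9277,11.0009) = 32.2001°
θ_1 = β − ψ = 45.0040°
θ_3 = φ − θ_1 − θ_2 = 60.0036° (wrapped to (-180°,180°])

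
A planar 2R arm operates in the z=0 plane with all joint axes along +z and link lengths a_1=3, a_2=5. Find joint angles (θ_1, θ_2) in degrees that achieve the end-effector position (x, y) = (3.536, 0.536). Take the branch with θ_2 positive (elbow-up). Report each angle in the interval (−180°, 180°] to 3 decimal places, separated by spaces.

cos θ_2 = (12.7906−3²−5²)/(2·3·5) = -0.7070; θ_2 = 134.9897° (elbow-up)
β = atan2(0.5360,3.5360) = 8.6195°; ψ = atan2(3.5362,-0.5349) = 98.6017°
θ_1 = β − ψ = -89.9822°

-89.982 134.990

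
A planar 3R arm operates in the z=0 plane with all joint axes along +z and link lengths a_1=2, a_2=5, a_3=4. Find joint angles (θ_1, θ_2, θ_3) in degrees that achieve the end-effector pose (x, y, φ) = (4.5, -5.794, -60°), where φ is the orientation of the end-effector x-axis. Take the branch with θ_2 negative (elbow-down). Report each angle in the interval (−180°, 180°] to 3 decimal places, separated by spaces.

90.011 -150.006 -0.005

wrist centre = target − a_3·(cos φ, sin φ) = (2.5000, -2.3299)
cos θ_2 = (11.6784−2²−5²)/(2·2·5) = -0.8661; θ_2 = -150.0061° (elbow-down)
β = atan2(-2.3299,2.5000) = -42.9830°; ψ = atan2(-2.4995,-2.3304) = -132.9943°
θ_1 = β − ψ = 90.0113°
θ_3 = φ − θ_1 − θ_2 = -0.0052° (wrapped to (-180°,180°])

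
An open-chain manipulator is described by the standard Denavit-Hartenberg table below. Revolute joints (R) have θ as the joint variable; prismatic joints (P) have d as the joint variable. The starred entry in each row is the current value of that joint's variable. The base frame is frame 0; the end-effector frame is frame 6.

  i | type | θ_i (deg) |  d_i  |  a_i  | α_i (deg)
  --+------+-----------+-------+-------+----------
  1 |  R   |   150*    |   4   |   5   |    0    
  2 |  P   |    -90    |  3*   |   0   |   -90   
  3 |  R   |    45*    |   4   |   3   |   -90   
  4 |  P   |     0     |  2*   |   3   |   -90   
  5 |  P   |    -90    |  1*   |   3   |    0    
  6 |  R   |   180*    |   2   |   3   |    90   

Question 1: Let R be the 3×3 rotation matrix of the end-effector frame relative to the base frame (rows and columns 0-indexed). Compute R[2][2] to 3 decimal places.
-0.707

End-effector z-axis (col 2 of R) = (0.3536,0.6124,-0.7071)
R[2][2] = -0.7071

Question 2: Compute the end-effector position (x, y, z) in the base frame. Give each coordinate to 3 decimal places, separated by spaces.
-3.782 5.449 1.343

after link 1: o_1 = (-4.3301, 2.5000, 4.0000)
after link 2: o_2 = (-4.3301, 2.5000, 7.0000)
after link 3: o_3 = (-6.7336, 6.3371, 4.8787)
after link 4: o_4 = (-6.3800, 6.9495, 1.3431)
after link 5: o_5 = (-6.5746, 4.6124, -0.7782)
after link 6: o_6 = (-3.7819, 5.4495, 1.3431)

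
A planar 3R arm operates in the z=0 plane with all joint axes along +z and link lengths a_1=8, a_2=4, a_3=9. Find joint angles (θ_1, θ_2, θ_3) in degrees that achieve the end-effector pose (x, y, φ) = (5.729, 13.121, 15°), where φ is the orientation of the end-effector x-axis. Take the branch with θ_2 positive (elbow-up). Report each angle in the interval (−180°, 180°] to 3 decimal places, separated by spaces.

wrist centre = target − a_3·(cos φ, sin φ) = (-2.9643, 10.7916)
cos θ_2 = (125.2465−8²−4²)/(2·8·4) = 0.7070; θ_2 = 45.0105° (elbow-up)
β = atan2(10.7916,-2.9643) = 105.3596°; ψ = atan2(2.8289,10.8279) = 14.6421°
θ_1 = β − ψ = 90.7176°
θ_3 = φ − θ_1 − θ_2 = -120.7281° (wrapped to (-180°,180°])

90.718 45.011 -120.728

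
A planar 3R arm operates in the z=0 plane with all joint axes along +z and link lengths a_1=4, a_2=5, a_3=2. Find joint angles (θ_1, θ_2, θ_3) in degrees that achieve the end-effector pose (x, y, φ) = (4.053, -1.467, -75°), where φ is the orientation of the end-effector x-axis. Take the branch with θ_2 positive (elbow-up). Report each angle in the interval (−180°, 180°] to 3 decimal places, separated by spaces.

wrist centre = target − a_3·(cos φ, sin φ) = (3.5354, 0.4649)
cos θ_2 = (12.7149−4²−5²)/(2·4·5) = -0.7071; θ_2 = 135.0017° (elbow-up)
β = atan2(0.4649,3.5354) = 7.4906°; ψ = atan2(3.5354,0.4644) = 82.5173°
θ_1 = β − ψ = -75.0267°
θ_3 = φ − θ_1 − θ_2 = -134.9750° (wrapped to (-180°,180°])

-75.027 135.002 -134.975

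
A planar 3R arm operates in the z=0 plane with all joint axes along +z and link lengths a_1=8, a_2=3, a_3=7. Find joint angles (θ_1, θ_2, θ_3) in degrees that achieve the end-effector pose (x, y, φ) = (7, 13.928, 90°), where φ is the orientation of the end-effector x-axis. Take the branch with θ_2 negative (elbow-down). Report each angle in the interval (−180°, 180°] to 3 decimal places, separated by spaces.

60.000 -60.004 90.004

wrist centre = target − a_3·(cos φ, sin φ) = (7.0000, 6.9280)
cos θ_2 = (96.9972−8²−3²)/(2·8·3) = 0.4999; θ_2 = -60.0039° (elbow-down)
β = atan2(6.9280,7.0000) = 44.7038°; ψ = atan2(-2.5982,9.4998) = -15.2962°
θ_1 = β − ψ = 60.0000°
θ_3 = φ − θ_1 − θ_2 = 90.0039° (wrapped to (-180°,180°])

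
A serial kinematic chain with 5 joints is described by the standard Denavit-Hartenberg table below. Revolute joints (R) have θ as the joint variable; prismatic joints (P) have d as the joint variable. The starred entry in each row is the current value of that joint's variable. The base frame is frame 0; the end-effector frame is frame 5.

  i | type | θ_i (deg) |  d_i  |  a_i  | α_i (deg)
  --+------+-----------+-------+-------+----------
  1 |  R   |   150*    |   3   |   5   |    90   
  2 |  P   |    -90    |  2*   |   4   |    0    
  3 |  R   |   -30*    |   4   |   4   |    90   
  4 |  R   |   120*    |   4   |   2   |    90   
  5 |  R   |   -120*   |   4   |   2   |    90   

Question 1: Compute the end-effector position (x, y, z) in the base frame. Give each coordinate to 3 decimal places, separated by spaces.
after link 1: o_1 = (-4.3301, 2.5000, 3.0000)
after link 2: o_2 = (-3.3301, 4.2321, -1.0000)
after link 3: o_3 = (0.4019, 6.6962, -4.4641)
after link 4: o_4 = (3.8349, 6.7141, -1.5981)
after link 5: o_5 = (4.8194, 7.4551, -5.8971)

4.819 7.455 -5.897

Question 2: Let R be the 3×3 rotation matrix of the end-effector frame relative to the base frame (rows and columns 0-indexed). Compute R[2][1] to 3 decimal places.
End-effector y-axis (col 1 of R) = (0.6250,0.2165,-0.7500)
R[2][1] = -0.7500

-0.750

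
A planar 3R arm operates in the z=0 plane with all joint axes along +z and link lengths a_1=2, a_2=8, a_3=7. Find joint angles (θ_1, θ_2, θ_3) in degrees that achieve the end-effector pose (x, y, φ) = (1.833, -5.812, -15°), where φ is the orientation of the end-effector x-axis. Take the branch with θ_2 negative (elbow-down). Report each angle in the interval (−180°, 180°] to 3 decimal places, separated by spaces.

-0.021 -149.983 135.004

wrist centre = target − a_3·(cos φ, sin φ) = (-4.9285, -4.0003)
cos θ_2 = (40.2921−2²−8²)/(2·2·8) = -0.8659; θ_2 = -149.9826° (elbow-down)
β = atan2(-4.0003,-4.9285) = -140.9350°; ψ = atan2(-4.0021,-4.9270) = -140.9136°
θ_1 = β − ψ = -0.0214°
θ_3 = φ − θ_1 − θ_2 = 135.0040° (wrapped to (-180°,180°])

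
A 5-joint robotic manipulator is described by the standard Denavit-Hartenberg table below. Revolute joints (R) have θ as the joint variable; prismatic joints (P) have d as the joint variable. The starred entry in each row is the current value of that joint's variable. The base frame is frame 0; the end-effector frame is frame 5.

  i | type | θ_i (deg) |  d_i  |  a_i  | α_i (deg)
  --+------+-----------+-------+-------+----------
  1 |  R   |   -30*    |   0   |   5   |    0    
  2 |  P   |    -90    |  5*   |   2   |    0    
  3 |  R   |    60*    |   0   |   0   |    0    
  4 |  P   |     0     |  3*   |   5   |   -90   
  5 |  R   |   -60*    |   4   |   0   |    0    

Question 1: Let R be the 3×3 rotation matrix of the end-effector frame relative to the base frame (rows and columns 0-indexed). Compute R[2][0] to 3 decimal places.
End-effector x-axis (col 0 of R) = (0.2500,-0.4330,0.8660)
R[2][0] = 0.8660

0.866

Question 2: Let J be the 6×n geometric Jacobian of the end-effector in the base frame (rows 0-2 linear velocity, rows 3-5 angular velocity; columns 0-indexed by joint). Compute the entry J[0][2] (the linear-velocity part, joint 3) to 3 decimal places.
2.330

axis z_2 = (0.0000,0.0000,1.0000); lever o_n−o_2 = (5.9641,-2.3301,3.0000)
cross product → J_v[:, 2] = (2.3301,5.9641,-0.0000)
J_ω[:, 2] = z_2
entry J[0][2] = 2.3301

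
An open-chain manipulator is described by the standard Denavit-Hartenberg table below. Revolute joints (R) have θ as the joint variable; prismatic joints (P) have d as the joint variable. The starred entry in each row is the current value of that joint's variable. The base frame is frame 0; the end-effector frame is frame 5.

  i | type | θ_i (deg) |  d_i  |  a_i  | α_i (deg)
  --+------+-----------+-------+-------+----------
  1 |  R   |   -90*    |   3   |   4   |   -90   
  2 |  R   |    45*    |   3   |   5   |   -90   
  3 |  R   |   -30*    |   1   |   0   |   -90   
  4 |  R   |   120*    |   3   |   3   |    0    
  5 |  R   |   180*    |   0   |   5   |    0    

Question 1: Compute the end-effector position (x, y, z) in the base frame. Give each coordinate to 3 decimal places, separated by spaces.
0.902 -7.277 -4.140

after link 1: o_1 = (0.0000, -4.0000, 3.0000)
after link 2: o_2 = (3.0000, -7.5355, -0.5355)
after link 3: o_3 = (3.0000, -6.8284, -1.2426)
after link 4: o_4 = (-0.3481, -8.8076, 0.4524)
after link 5: o_5 = (0.9019, -7.2767, -4.1404)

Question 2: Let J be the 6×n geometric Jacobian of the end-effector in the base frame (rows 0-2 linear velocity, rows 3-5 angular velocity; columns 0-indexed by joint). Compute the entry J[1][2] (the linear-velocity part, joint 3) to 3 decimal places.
axis z_2 = (0.0000,0.7071,-0.7071); lever o_n−o_2 = (-2.0981,0.2588,-3.6049)
cross product → J_v[:, 2] = (-2.3660,1.4836,1.4836)
J_ω[:, 2] = z_2
entry J[1][2] = 1.4836

1.484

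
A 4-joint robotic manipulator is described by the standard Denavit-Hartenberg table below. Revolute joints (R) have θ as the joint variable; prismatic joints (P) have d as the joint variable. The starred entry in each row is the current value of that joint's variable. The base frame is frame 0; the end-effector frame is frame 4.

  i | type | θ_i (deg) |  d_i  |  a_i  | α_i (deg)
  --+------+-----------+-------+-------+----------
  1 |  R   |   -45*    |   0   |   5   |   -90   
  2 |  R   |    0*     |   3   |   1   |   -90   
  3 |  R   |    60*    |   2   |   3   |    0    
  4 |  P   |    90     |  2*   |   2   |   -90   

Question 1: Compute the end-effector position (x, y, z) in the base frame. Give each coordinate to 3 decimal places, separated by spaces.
after link 1: o_1 = (3.5355, -3.5355, 0.0000)
after link 2: o_2 = (6.3640, -2.1213, 0.0000)
after link 3: o_3 = (5.5875, -5.0191, -2.0000)
after link 4: o_4 = (3.6557, -4.5015, -4.0000)

3.656 -4.501 -4.000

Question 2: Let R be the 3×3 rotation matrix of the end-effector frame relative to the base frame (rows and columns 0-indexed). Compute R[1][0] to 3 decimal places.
End-effector x-axis (col 0 of R) = (-0.9659,0.2588,-0.0000)
R[1][0] = 0.2588

0.259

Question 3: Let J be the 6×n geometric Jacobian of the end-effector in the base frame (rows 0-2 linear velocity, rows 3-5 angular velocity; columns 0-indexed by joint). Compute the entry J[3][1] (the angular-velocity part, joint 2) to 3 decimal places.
axis z_1 = (0.7071,0.7071,0.0000); lever o_n−o_1 = (0.1201,-0.9659,-4.0000)
cross product → J_v[:, 1] = (-2.8284,2.8284,-0.7679)
J_ω[:, 1] = z_1
entry J[3][1] = 0.7071

0.707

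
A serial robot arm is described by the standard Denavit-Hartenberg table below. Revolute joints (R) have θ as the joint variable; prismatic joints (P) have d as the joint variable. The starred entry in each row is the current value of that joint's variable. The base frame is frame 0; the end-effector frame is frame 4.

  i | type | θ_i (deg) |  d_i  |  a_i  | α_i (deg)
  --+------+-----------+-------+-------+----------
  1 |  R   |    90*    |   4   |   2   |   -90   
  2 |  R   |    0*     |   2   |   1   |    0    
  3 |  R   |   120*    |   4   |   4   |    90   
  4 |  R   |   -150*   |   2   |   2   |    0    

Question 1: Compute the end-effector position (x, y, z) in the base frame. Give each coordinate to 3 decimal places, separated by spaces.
after link 1: o_1 = (0.0000, 2.0000, 4.0000)
after link 2: o_2 = (-2.0000, 3.0000, 4.0000)
after link 3: o_3 = (-6.0000, 1.0000, 0.5359)
after link 4: o_4 = (-5.0000, 3.5981, 1.0359)

-5.000 3.598 1.036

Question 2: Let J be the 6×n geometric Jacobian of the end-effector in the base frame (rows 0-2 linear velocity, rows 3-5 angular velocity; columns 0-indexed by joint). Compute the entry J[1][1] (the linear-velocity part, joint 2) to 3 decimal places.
axis z_1 = (-1.0000,0.0000,0.0000); lever o_n−o_1 = (-5.0000,1.5981,-2.9641)
cross product → J_v[:, 1] = (-0.0000,-2.9641,-1.5981)
J_ω[:, 1] = z_1
entry J[1][1] = -2.9641

-2.964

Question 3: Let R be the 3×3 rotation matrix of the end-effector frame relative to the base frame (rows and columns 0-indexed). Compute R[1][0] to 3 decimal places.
End-effector x-axis (col 0 of R) = (0.5000,0.4330,0.7500)
R[1][0] = 0.4330

0.433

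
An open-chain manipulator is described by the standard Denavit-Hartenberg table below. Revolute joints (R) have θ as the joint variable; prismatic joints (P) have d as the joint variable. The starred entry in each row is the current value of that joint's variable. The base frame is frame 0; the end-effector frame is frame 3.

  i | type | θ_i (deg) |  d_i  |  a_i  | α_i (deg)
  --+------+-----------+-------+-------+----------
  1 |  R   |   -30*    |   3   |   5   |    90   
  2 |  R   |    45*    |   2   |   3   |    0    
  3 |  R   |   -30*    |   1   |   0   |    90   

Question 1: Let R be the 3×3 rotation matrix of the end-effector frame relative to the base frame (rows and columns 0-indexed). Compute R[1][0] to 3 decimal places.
End-effector x-axis (col 0 of R) = (0.8365,-0.4830,0.2588)
R[1][0] = -0.4830

-0.483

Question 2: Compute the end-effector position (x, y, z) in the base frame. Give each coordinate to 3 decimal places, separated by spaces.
4.667 -6.159 5.121

after link 1: o_1 = (4.3301, -2.5000, 3.0000)
after link 2: o_2 = (5.1672, -5.2927, 5.1213)
after link 3: o_3 = (4.6672, -6.1587, 5.1213)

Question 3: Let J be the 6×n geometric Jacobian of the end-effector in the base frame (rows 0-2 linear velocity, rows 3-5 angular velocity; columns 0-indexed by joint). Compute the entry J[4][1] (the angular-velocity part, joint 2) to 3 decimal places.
-0.866

axis z_1 = (-0.5000,-0.8660,0.0000); lever o_n−o_1 = (0.3371,-3.6587,2.1213)
cross product → J_v[:, 1] = (-1.8371,1.0607,2.1213)
J_ω[:, 1] = z_1
entry J[4][1] = -0.8660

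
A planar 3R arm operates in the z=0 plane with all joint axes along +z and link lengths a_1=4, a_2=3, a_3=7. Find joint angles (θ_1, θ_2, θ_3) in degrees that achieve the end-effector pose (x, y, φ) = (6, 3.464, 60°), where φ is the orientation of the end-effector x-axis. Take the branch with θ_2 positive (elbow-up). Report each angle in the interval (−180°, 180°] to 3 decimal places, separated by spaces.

-92.205 119.999 32.206

wrist centre = target − a_3·(cos φ, sin φ) = (2.5000, -2.5982)
cos θ_2 = (13.0005−4²−3²)/(2·4·3) = -0.5000; θ_2 = 119.9985° (elbow-up)
β = atan2(-2.5982,2.5000) = -46.1032°; ψ = atan2(2.5981,2.5001) = 46.1018°
θ_1 = β − ψ = -92.2050°
θ_3 = φ − θ_1 − θ_2 = 32.2065° (wrapped to (-180°,180°])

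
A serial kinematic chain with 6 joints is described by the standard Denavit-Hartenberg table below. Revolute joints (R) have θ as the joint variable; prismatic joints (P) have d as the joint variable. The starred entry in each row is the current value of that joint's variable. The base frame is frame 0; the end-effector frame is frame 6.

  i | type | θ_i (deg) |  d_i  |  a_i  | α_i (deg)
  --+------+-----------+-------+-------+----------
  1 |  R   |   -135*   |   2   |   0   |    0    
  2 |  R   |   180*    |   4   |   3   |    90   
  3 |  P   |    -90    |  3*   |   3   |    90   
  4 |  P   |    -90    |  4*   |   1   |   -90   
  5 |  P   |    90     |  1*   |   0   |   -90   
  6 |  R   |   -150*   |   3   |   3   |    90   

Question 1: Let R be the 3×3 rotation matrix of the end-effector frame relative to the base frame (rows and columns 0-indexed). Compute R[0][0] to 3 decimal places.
End-effector x-axis (col 0 of R) = (-0.6124,-0.6124,-0.5000)
R[0][0] = -0.6124

-0.612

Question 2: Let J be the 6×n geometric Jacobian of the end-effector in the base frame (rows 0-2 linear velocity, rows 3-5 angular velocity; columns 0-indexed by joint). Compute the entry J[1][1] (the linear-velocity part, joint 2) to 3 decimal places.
axis z_1 = (0.0000,0.0000,1.0000); lever o_n−o_1 = (0.9913,-6.0798,-1.5000)
cross product → J_v[:, 1] = (6.0798,0.9913,-0.0000)
J_ω[:, 1] = z_1
entry J[1][1] = 0.9913

0.991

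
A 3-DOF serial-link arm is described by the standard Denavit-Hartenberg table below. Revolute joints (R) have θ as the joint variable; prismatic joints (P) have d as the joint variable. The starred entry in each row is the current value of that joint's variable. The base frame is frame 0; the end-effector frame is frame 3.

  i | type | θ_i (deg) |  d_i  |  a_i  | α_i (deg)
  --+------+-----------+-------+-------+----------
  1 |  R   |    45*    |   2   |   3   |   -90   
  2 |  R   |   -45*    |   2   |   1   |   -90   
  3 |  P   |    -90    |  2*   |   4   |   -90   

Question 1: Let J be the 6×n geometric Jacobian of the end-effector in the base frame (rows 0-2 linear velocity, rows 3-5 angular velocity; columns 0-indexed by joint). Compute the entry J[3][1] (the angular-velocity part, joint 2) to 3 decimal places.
-0.707

axis z_1 = (-0.7071,0.7071,0.0000); lever o_n−o_1 = (-2.7426,5.7426,-0.7071)
cross product → J_v[:, 1] = (-0.5000,-0.5000,-2.1213)
J_ω[:, 1] = z_1
entry J[3][1] = -0.7071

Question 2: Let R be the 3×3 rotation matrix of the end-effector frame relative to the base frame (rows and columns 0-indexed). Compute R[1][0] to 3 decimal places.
0.707

End-effector x-axis (col 0 of R) = (-0.7071,0.7071,0.0000)
R[1][0] = 0.7071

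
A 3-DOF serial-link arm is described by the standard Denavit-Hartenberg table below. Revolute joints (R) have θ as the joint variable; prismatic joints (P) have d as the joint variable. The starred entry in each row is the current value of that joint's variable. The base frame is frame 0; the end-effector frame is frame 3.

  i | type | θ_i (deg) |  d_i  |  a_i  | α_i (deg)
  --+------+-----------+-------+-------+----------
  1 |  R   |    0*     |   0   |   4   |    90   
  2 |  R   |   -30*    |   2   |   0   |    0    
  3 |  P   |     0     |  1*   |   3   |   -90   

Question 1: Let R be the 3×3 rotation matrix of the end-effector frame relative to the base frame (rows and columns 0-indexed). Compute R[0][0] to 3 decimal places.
0.866

End-effector x-axis (col 0 of R) = (0.8660,-0.0000,-0.5000)
R[0][0] = 0.8660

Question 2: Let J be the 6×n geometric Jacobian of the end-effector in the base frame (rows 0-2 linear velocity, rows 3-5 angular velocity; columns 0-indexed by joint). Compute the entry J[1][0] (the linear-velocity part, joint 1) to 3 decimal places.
axis z_0 = ẑ; lever o_n−o_0 = (6.5981,-3.0000,-1.5000)
cross product → J_v[:, 0] = (3.0000,6.5981,-0.0000)
J_ω[:, 0] = z_0
entry J[1][0] = 6.5981

6.598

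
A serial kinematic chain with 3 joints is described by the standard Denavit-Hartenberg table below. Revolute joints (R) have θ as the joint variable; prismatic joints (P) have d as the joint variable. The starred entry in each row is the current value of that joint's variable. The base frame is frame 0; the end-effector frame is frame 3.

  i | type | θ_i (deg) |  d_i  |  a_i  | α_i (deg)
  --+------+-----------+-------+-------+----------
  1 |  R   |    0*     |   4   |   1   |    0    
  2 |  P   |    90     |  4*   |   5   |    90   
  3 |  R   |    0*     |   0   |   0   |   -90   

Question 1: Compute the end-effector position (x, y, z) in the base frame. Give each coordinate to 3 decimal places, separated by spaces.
1.000 5.000 8.000

after link 1: o_1 = (1.0000, 0.0000, 4.0000)
after link 2: o_2 = (1.0000, 5.0000, 8.0000)
after link 3: o_3 = (1.0000, 5.0000, 8.0000)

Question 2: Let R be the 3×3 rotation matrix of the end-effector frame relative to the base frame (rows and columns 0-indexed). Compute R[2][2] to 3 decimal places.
1.000

End-effector z-axis (col 2 of R) = (0.0000,0.0000,1.0000)
R[2][2] = 1.0000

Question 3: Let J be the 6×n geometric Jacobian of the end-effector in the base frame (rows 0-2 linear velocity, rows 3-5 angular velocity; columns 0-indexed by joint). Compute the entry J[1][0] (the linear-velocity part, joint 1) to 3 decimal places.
axis z_0 = ẑ; lever o_n−o_0 = (1.0000,5.0000,8.0000)
cross product → J_v[:, 0] = (-5.0000,1.0000,0.0000)
J_ω[:, 0] = z_0
entry J[1][0] = 1.0000

1.000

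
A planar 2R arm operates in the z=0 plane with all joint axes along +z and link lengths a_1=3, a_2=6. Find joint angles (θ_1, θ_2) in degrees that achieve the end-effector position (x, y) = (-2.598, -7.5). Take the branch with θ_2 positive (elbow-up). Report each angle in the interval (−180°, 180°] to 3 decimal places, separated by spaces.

-150.000 60.001

cos θ_2 = (62.9996−3²−6²)/(2·3·6) = 0.5000; θ_2 = 60.0007° (elbow-up)
β = atan2(-7.5000,-2.5980) = -109.1061°; ψ = atan2(5.1962,5.9999) = 40.8939°
θ_1 = β − ψ = -150.0000°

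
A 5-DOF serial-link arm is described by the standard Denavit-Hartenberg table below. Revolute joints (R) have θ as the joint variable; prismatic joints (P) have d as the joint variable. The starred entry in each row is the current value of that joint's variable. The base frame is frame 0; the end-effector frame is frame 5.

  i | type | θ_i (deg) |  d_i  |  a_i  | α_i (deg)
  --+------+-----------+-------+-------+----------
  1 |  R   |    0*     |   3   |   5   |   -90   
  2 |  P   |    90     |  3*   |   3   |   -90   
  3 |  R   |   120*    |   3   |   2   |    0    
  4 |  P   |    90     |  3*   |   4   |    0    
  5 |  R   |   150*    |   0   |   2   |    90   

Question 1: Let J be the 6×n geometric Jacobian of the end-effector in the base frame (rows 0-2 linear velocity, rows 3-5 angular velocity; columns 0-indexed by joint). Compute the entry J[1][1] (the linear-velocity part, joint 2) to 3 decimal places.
prismatic axis z_1 = (0.0000,1.0000,0.0000)
J_v[:, 1] = z_1; J_ω[:, 1] = (0,0,0)
entry J[1][1] = 1.0000

1.000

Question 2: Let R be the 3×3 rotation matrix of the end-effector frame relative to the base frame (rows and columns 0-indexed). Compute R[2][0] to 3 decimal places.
-1.000

End-effector x-axis (col 0 of R) = (0.0000,0.0000,-1.0000)
R[2][0] = -1.0000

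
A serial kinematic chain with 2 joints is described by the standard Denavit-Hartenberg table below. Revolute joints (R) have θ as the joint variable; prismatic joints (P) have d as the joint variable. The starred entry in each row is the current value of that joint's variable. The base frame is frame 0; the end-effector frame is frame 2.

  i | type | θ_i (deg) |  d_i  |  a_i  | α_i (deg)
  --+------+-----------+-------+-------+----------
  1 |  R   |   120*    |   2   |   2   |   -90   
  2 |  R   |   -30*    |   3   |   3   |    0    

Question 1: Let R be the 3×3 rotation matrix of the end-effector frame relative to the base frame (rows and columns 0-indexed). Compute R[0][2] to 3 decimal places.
End-effector z-axis (col 2 of R) = (-0.8660,-0.5000,0.0000)
R[0][2] = -0.8660

-0.866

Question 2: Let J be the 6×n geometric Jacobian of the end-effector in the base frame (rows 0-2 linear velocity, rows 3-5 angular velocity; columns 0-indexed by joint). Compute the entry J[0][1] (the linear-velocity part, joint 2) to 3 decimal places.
-0.750

axis z_1 = (-0.8660,-0.5000,0.0000); lever o_n−o_1 = (-3.8971,0.7500,1.5000)
cross product → J_v[:, 1] = (-0.7500,1.2990,-2.5981)
J_ω[:, 1] = z_1
entry J[0][1] = -0.7500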